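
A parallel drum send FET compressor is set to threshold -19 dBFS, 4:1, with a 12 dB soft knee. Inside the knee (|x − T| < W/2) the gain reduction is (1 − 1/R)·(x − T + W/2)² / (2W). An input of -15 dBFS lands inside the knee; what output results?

-18.125 dBFS

x − T + W/2 = -15 − (-19) + 6 = 10.
GR = (1 − 1/4) × 10² / 24 = 0.75 × 100 / 24 = 3.125 dB.
Output = -15 − 3.125 = -18.125 dBFS.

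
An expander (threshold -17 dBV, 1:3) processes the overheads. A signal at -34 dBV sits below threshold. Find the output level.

-68 dBV

Undershoot = (-17) − (-34) = 17 dB.
At 1:3, that expands to 51 dB under threshold.
Output = -17 − 51 = -68 dBV.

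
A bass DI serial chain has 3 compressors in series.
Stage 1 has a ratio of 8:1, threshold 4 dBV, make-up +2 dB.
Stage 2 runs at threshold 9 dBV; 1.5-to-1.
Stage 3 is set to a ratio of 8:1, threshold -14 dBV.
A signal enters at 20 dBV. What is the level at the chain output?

Stage 1: 16 dB above 4 dBV, reduced 8:1 to 2 dB above → 6 dBV; +2 dB make-up → 8 dBV.
Stage 2: below threshold (8 ≤ 9); passes unchanged; output 8 dBV.
Stage 3: 22 dB above -14 dBV, reduced 8:1 to 2.75 dB above → -11.25 dBV.

-11.25 dBV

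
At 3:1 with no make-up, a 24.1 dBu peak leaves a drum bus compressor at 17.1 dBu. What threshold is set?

Input is 10.5 dB above T (since output overshoot × R = input overshoot: (17.1 − T)·3 = 24.1 − T gives T = 13.6 dBu).
Check: 13.6 + (24.1 − 13.6)/3 = 13.6 + 3.5 = 17.1 dBu. ✓

13.6 dBu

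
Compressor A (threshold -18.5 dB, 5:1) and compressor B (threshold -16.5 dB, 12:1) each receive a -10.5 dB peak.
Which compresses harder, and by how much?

A: GR = 8 − 8/5 = 6.4 dB.
B: GR = 6 − 6/12 = 5.5 dB.
A reduces 0.9 dB more.

A, by 0.9 dB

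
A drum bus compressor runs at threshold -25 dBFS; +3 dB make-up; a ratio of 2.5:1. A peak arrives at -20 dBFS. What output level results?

-20 dBFS

The input is 5 dB above the -25 dBFS threshold.
The 5 dB excess becomes 2 dB after 2.5:1 reduction.
So the level is -25 + 2 = -23 dBFS; make-up adds 3 dB, giving -20 dBFS.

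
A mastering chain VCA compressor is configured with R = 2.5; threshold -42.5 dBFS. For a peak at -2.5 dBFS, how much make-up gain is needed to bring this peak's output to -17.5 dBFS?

Overshoot 40 dB → 40/2.5 = 16 dB after compression, so the compressed level is -42.5 + 16 = -26.5 dBFS.
Make-up = target − compressed = -17.5 − (-26.5) = 9 dB.

9 dB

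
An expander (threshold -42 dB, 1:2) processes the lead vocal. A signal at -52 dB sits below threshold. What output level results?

-62 dB

Below threshold, a 1:2 expander applies gain = (2−1)×(T − x) of attenuation.
(2−1) × 10 = 10 dB, so output = -52 − 10 = -62 dB.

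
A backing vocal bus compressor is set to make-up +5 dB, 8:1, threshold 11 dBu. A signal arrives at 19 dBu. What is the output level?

Overshoot: 19 − 11 = 8 dB.
8:1 compression reduces that to 8/8 = 1 dB over.
Output = 11 + 1 = 12 dBu; make-up adds 5 dB, giving 17 dBu.

17 dBu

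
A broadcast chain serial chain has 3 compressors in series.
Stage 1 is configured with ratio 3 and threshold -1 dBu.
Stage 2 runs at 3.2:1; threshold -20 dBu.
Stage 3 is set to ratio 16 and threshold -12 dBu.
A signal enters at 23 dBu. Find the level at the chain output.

-11.972656 dBu

Stage 1: 24 dB above -1 dBu, reduced 3:1 to 8 dB above → 7 dBu.
Stage 2: 27 dB above -20 dBu, reduced 3.2:1 to 8.4375 dB above → -11.5625 dBu.
Stage 3: overshoot 0.4375 dB → 0.4375/16 = 0.027344 dB → -11.972656 dBu.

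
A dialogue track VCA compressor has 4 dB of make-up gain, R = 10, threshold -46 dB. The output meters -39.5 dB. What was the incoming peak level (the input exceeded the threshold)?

-21 dB

Before make-up, the level was -39.5 − 4 = -43.5 dB.
That's 2.5 dB above the -46 dB threshold.
Undo the ratio: input overshoot = 2.5 × 10 = 25 dB, giving input = -21 dB.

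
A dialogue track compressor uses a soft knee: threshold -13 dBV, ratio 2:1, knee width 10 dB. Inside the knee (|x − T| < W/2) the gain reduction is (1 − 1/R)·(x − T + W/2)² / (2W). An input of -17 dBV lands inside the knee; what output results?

-17.025 dBV

x − T + W/2 = -17 − (-13) + 5 = 1.
GR = (1 − 1/2) × 1² / 20 = 0.5 × 1 / 20 = 0.025 dB.
Output = -17 − 0.025 = -17.025 dBV.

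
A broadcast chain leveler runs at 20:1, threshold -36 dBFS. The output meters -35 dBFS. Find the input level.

The compressed level sits -35 − (-36) = 1 dB over threshold.
Before 20:1 compression the overshoot was 1 × 20 = 20 dB, so input = -36 + 20 = -16 dBFS.

-16 dBFS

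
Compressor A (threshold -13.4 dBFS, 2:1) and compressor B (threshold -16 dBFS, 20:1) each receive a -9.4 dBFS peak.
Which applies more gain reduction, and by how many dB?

B, by 4.27 dB

A: 4 dB over, compressed to 2 dB over, so 2 dB of GR.
B: 6.6 dB over, compressed to 0.33 dB over, so 6.27 dB of GR.
B reduces 4.27 dB more.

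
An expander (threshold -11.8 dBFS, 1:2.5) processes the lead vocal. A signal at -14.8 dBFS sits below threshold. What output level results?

-19.3 dBFS

Below threshold, a 1:2.5 expander applies gain = (2.5−1)×(T − x) of attenuation.
(2.5−1) × 3 = 4.5 dB, so output = -14.8 − 4.5 = -19.3 dBFS.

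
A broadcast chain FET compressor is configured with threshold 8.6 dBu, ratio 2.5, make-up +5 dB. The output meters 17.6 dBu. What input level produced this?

18.6 dBu

Stripping the +5 dB make-up gives 12.6 dBu at the gain stage.
Post-compression overshoot = 12.6 − 8.6 = 4 dB.
Undo the ratio: input overshoot = 4 × 2.5 = 10 dB, giving input = 18.6 dBu.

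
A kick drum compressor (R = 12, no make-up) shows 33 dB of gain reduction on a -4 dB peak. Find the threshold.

Input is 36 dB above T (since output overshoot × R = input overshoot: (-37 − T)·12 = -4 − T gives T = -40 dB).
Check: -40 + (-4 − (-40))/12 = -40 + 3 = -37 dB. ✓

-40 dB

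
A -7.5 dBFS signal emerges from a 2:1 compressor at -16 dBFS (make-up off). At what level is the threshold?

-24.5 dBFS

Input is 17 dB above T (since output overshoot × R = input overshoot: (-16 − T)·2 = -7.5 − T gives T = -24.5 dBFS).
Check: -24.5 + (-7.5 − (-24.5))/2 = -24.5 + 8.5 = -16 dBFS. ✓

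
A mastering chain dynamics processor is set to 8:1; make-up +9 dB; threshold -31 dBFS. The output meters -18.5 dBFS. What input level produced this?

-3 dBFS

Before make-up, the level was -18.5 − 9 = -27.5 dBFS.
That's 3.5 dB above the -31 dBFS threshold.
Undo the ratio: input overshoot = 3.5 × 8 = 28 dB, giving input = -3 dBFS.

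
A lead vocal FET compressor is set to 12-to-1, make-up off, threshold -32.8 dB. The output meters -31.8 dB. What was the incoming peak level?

-20.8 dB

The compressed level sits -31.8 − (-32.8) = 1 dB over threshold.
Undo the ratio: input overshoot = 1 × 12 = 12 dB, giving input = -20.8 dB.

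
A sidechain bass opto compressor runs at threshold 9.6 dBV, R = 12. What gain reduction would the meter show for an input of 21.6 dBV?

11 dB

Overshoot = 21.6 − 9.6 = 12 dB.
A 12:1 ratio leaves 1 dB of that excess.
So the signal is attenuated by 12 − 1 = 11 dB.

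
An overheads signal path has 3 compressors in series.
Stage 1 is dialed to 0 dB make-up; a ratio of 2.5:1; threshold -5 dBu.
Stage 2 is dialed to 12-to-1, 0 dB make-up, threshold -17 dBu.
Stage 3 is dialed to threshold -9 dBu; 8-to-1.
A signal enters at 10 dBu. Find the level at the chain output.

Stage 1: 15 dB above -5 dBu, reduced 2.5:1 to 6 dB above → 1 dBu.
Stage 2: 1 dBu is 18 dB over -17 dBu; at 12:1 that becomes 1.5 dB over, giving -15.5 dBu.
Stage 3: -15.5 dBu is at or below the -9 dBu threshold — no compression; output -15.5 dBu.

-15.5 dBu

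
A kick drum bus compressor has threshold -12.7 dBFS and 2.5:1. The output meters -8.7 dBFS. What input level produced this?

-2.7 dBFS

That's 4 dB above the -12.7 dBFS threshold.
Undo the ratio: input overshoot = 4 × 2.5 = 10 dB, giving input = -2.7 dBFS.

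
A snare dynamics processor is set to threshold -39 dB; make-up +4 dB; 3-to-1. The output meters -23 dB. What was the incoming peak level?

-3 dB

Stripping the +4 dB make-up gives -27 dB at the gain stage.
The compressed level sits -27 − (-39) = 12 dB over threshold.
Undo the ratio: input overshoot = 12 × 3 = 36 dB, giving input = -3 dB.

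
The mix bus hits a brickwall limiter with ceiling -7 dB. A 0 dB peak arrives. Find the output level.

A brickwall limiter is an ∞:1 compressor: any input above the ceiling is clamped to -7 dB.

-7 dB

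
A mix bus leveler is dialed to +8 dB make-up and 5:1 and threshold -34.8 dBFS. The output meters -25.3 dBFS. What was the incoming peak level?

-27.3 dBFS

Before make-up, the level was -25.3 − 8 = -33.3 dBFS.
The compressed level sits -33.3 − (-34.8) = 1.5 dB over threshold.
Before 5:1 compression the overshoot was 1.5 × 5 = 7.5 dB, so input = -34.8 + 7.5 = -27.3 dBFS.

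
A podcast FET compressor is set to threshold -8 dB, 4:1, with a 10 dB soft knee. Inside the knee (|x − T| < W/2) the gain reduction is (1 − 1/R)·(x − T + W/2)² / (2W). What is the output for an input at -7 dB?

x − T + W/2 = -7 − (-8) + 5 = 6.
GR = (1 − 1/4) × 6² / 20 = 0.75 × 36 / 20 = 1.35 dB.
Output = -7 − 1.35 = -8.35 dB.

-8.35 dB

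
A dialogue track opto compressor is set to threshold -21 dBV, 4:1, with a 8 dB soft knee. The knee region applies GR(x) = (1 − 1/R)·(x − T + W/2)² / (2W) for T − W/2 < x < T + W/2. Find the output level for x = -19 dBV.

-20.6875 dBV

x − T + W/2 = -19 − (-21) + 4 = 6.
GR = (1 − 1/4) × 6² / 16 = 0.75 × 36 / 16 = 1.6875 dB.
Output = -19 − 1.6875 = -20.6875 dBV.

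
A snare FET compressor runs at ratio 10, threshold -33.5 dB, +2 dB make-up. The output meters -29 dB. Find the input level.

Remove make-up: -29 − 2 = -31 dB.
The compressed level sits -31 − (-33.5) = 2.5 dB over threshold.
Undo the ratio: input overshoot = 2.5 × 10 = 25 dB, giving input = -8.5 dB.

-8.5 dB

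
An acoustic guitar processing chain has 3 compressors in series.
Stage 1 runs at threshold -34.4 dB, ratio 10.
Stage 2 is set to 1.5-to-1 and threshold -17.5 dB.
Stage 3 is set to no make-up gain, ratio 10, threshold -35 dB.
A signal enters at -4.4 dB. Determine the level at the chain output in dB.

Stage 1: overshoot 30 dB → 30/10 = 3 dB → -31.4 dB.
Stage 2: -31.4 dB is at or below the -17.5 dB threshold — no compression; output -31.4 dB.
Stage 3: overshoot 3.6 dB → 3.6/10 = 0.36 dB → -34.64 dB.

-34.64 dB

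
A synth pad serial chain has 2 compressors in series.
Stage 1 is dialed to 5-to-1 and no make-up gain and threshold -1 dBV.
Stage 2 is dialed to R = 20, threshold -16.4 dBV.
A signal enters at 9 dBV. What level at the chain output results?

Stage 1: 9 dBV is 10 dB over -1 dBV; at 5:1 that becomes 2 dB over, giving 1 dBV.
Stage 2: 17.4 dB above -16.4 dBV, reduced 20:1 to 0.87 dB above → -15.53 dBV.

-15.53 dBV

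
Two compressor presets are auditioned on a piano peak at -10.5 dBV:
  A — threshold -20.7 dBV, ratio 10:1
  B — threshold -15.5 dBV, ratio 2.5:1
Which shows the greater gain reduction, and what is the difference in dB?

A: 10.2 dB over, compressed to 1.02 dB over, so 9.18 dB of GR.
B: 5 dB over, compressed to 2 dB over, so 3 dB of GR.
A applies 6.18 dB more gain reduction.

A, by 6.18 dB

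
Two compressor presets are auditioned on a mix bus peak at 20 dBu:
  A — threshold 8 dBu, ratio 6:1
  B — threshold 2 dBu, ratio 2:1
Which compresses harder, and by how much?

A: GR = 12 − 12/6 = 10 dB.
B: GR = 18 − 18/2 = 9 dB.
A reduces 1 dB more.

A, by 1 dB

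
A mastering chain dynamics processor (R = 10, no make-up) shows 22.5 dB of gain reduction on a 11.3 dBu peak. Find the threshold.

-13.7 dBu

Let T be the threshold. Output overshoot = (input overshoot)/R, so -11.2 − T = (11.3 − T)/10.
10·(-11.2 − T) = 11.3 − T → 9·T = -112 − 11.3 = -123.3.
T = -123.3/9 = -13.7 dBu.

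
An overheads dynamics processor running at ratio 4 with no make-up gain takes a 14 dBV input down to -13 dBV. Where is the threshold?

-22 dBV

Gain reduction = 14 − (-13) = 27 dB; output overshoot = GR / (R − 1) = 27 / 3 = 9 dB.
Threshold = output − output overshoot = -13 − 9 = -22 dBV.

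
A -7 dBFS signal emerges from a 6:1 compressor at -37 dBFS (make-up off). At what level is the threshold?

Input is 36 dB above T (since output overshoot × R = input overshoot: (-37 − T)·6 = -7 − T gives T = -43 dBFS).
Check: -43 + (-7 − (-43))/6 = -43 + 6 = -37 dBFS. ✓

-43 dBFS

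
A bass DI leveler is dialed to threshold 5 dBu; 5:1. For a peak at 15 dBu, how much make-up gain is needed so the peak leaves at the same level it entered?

8 dB

Without make-up, output = threshold + overshoot/5 = 5 + 2 = 7 dBu.
Gap to target: 8 dB.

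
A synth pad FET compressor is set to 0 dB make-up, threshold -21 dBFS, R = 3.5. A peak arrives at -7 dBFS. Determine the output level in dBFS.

Overshoot: -7 − (-21) = 14 dB.
The 14 dB excess becomes 4 dB after 3.5:1 reduction.
That puts the output at -17 dBFS.

-17 dBFS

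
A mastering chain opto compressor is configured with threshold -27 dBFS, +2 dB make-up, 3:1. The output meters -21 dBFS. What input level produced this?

-15 dBFS

Stripping the +2 dB make-up gives -23 dBFS at the gain stage.
Post-compression overshoot = -23 − (-27) = 4 dB.
Input overshoot = R × output overshoot = 12 dB → input = -27 + 12 = -15 dBFS.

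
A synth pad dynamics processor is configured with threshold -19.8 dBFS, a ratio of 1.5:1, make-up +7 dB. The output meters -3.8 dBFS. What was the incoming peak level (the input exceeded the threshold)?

Remove make-up: -3.8 − 7 = -10.8 dBFS.
The compressed level sits -10.8 − (-19.8) = 9 dB over threshold.
Undo the ratio: input overshoot = 9 × 1.5 = 13.5 dB, giving input = -6.3 dBFS.

-6.3 dBFS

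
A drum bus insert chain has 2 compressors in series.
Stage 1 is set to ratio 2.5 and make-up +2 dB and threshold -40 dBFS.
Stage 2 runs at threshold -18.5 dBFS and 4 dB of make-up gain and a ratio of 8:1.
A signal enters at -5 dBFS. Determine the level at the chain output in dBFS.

-20 dBFS

Stage 1: 35 dB above -40 dBFS, reduced 2.5:1 to 14 dB above → -26 dBFS; +2 dB make-up → -24 dBFS.
Stage 2: below threshold (-24 ≤ -18.5); passes unchanged; make-up brings it to -20 dBFS.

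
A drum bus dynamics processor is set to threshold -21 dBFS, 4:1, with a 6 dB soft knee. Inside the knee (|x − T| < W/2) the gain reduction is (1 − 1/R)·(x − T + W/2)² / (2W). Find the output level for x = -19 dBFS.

x − T + W/2 = -19 − (-21) + 3 = 5.
GR = (1 − 1/4) × 5² / 12 = 0.75 × 25 / 12 = 1.5625 dB.
Output = -19 − 1.5625 = -20.5625 dBFS.

-20.5625 dBFS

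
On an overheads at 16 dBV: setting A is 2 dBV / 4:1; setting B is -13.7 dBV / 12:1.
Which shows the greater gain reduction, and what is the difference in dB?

A: 14 dB over, compressed to 3.5 dB over, so 10.5 dB of GR.
B: 29.7 dB over, compressed to 2.475 dB over, so 27.225 dB of GR.
B applies 16.725 dB more gain reduction.

B, by 16.725 dB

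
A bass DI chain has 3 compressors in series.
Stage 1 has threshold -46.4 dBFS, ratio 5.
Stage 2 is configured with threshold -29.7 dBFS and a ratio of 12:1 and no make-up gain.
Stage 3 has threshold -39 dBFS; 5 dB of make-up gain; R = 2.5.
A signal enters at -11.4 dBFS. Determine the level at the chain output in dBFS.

-34.4 dBFS

Stage 1: -11.4 dBFS is 35 dB over -46.4 dBFS; at 5:1 that becomes 7 dB over, giving -39.4 dBFS.
Stage 2: -39.4 dBFS is at or below the -29.7 dBFS threshold — no compression; output -39.4 dBFS.
Stage 3: -39.4 dBFS ≤ -39 dBFS, so stage 3 doesn't engage; make-up brings it to -34.4 dBFS.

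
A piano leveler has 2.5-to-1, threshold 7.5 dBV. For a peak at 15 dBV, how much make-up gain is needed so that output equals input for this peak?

4.5 dB

Overshoot 7.5 dB → 7.5/2.5 = 3 dB after compression, so the compressed level is 7.5 + 3 = 10.5 dBV.
Make-up = target − compressed = 15 − 10.5 = 4.5 dB.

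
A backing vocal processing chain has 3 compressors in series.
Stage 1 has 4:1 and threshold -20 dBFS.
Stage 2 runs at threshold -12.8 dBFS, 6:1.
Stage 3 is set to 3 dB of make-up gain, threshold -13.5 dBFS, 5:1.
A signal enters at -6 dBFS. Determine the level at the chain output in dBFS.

Stage 1: overshoot 14 dB → 14/4 = 3.5 dB → -16.5 dBFS.
Stage 2: -16.5 dBFS is at or below the -12.8 dBFS threshold — no compression; output -16.5 dBFS.
Stage 3: -16.5 dBFS is at or below the -13.5 dBFS threshold — no compression; make-up brings it to -13.5 dBFS.

-13.5 dBFS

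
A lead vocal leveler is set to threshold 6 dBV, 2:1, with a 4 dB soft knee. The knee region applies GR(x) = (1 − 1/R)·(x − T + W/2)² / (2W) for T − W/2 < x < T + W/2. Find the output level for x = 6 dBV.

x − T + W/2 = 6 − 6 + 2 = 2.
GR = (1 − 1/2) × 2² / 8 = 0.5 × 4 / 8 = 0.25 dB.
Output = 6 − 0.25 = 5.75 dBV.

5.75 dBV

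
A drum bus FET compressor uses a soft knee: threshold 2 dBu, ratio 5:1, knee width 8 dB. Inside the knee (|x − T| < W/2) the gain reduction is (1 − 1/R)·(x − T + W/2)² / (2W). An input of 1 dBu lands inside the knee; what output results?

x − T + W/2 = 1 − 2 + 4 = 3.
GR = (1 − 1/5) × 3² / 16 = 0.8 × 9 / 16 = 0.45 dB.
Output = 1 − 0.45 = 0.55 dBu.

0.55 dBu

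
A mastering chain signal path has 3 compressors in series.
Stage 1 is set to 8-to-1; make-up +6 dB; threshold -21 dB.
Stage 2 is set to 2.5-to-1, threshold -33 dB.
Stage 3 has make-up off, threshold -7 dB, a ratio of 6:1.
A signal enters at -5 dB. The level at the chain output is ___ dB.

Stage 1: 16 dB above -21 dB, reduced 8:1 to 2 dB above → -19 dB; +6 dB make-up → -13 dB.
Stage 2: overshoot 20 dB → 20/2.5 = 8 dB → -25 dB.
Stage 3: -25 dB ≤ -7 dB, so stage 3 doesn't engage; output -25 dB.

-25 dB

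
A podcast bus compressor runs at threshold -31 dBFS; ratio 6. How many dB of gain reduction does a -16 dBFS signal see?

12.5 dB

The signal is 15 dB above threshold.
After 6:1 compression the overshoot becomes 15/6 = 2.5 dB.
So the signal is attenuated by 15 − 2.5 = 12.5 dB.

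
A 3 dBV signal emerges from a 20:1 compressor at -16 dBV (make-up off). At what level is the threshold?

Gain reduction = 3 − (-16) = 19 dB; output overshoot = GR / (R − 1) = 19 / 19 = 1 dB.
Threshold = output − output overshoot = -16 − 1 = -17 dBV.

-17 dBV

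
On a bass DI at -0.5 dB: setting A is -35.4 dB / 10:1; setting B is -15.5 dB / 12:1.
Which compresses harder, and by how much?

A: 34.9 dB over, compressed to 3.49 dB over, so 31.41 dB of GR.
B: 15 dB over, compressed to 1.25 dB over, so 13.75 dB of GR.
Difference: 17.66 dB in favour of A.

A, by 17.66 dB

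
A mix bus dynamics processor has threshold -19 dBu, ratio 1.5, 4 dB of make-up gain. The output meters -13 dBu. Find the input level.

Before make-up, the level was -13 − 4 = -17 dBu.
The compressed level sits -17 − (-19) = 2 dB over threshold.
Before 1.5:1 compression the overshoot was 2 × 1.5 = 3 dB, so input = -19 + 3 = -16 dBu.

-16 dBu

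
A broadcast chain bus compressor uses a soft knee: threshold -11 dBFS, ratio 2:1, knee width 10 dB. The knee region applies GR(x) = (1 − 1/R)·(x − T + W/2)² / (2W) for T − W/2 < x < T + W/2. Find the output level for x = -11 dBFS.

x − T + W/2 = -11 − (-11) + 5 = 5.
GR = (1 − 1/2) × 5² / 20 = 0.5 × 25 / 20 = 0.625 dB.
Output = -11 − 0.625 = -11.625 dBFS.

-11.625 dBFS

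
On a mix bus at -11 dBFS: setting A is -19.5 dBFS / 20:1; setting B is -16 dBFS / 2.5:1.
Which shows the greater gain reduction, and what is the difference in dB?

A: overshoot 8.5 dB → output overshoot 0.425 dB → GR 8.075 dB.
B: overshoot 5 dB → output overshoot 2 dB → GR 3 dB.
A reduces 5.075 dB more.

A, by 5.075 dB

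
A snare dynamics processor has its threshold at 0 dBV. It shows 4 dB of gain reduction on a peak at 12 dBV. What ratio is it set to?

Input overshoot = 12 − 0 = 12 dB.
Output overshoot = 12 − 4 = 8 dB.
Ratio = input overshoot / output overshoot = 12 / 8 = 1.5.

1.5:1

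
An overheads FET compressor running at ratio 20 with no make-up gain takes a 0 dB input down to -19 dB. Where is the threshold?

Gain reduction = 0 − (-19) = 19 dB; output overshoot = GR / (R − 1) = 19 / 19 = 1 dB.
Threshold = output − output overshoot = -19 − 1 = -20 dB.

-20 dB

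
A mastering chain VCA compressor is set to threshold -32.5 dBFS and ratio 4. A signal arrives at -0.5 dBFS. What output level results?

-24.5 dBFS

Overshoot: -0.5 − (-32.5) = 32 dB.
4:1 compression reduces that to 32/4 = 8 dB over.
That puts the output at -24.5 dBFS.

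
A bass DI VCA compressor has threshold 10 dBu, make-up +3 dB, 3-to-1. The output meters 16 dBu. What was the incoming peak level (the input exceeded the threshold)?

19 dBu

Stripping the +3 dB make-up gives 13 dBu at the gain stage.
Post-compression overshoot = 13 − 10 = 3 dB.
Undo the ratio: input overshoot = 3 × 3 = 9 dB, giving input = 19 dBu.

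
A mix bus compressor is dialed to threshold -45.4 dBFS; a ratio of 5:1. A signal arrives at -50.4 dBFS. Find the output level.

-50.4 dBFS is 5 dB below the -45.4 dBFS threshold, so no gain reduction is applied.
Output = input = -50.4 dBFS.

-50.4 dBFS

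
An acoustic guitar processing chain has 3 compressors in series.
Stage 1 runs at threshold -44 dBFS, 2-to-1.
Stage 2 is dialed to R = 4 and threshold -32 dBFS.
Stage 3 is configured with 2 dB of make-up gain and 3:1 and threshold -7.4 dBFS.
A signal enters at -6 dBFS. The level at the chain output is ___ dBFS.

Stage 1: overshoot 38 dB → 38/2 = 19 dB → -25 dBFS.
Stage 2: 7 dB above -32 dBFS, reduced 4:1 to 1.75 dB above → -30.25 dBFS.
Stage 3: -30.25 dBFS is at or below the -7.4 dBFS threshold — no compression; make-up brings it to -28.25 dBFS.

-28.25 dBFS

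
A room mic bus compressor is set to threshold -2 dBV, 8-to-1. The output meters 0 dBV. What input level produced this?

14 dBV

Post-compression overshoot = 0 − (-2) = 2 dB.
Input overshoot = R × output overshoot = 16 dB → input = -2 + 16 = 14 dBV.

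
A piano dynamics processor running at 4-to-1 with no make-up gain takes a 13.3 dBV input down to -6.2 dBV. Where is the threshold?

-12.7 dBV

Gain reduction = 13.3 − (-6.2) = 19.5 dB; output overshoot = GR / (R − 1) = 19.5 / 3 = 6.5 dB.
Threshold = output − output overshoot = -6.2 − 6.5 = -12.7 dBV.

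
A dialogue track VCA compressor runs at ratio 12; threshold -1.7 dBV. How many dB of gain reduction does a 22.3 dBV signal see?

The signal is 24 dB above threshold.
A 12:1 ratio leaves 2 dB of that excess.
GR = overshoot in − overshoot out = 24 − 2 = 22 dB.

22 dB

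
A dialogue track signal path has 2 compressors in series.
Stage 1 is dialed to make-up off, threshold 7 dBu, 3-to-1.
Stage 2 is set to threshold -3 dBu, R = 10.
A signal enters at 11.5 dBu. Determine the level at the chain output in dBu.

-1.85 dBu

Stage 1: overshoot 4.5 dB → 4.5/3 = 1.5 dB → 8.5 dBu.
Stage 2: 8.5 dBu is 11.5 dB over -3 dBu; at 10:1 that becomes 1.15 dB over, giving -1.85 dBu.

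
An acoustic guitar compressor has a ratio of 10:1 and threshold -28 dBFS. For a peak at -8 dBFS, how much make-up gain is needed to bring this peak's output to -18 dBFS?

The peak compresses to -28 + 20/10 = -26 dBFS.
To reach -18 dBFS requires -18 − (-26) = 8 dB of make-up.

8 dB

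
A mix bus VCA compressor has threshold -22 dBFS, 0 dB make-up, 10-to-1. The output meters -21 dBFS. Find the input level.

That's 1 dB above the -22 dBFS threshold.
Input overshoot = R × output overshoot = 10 dB → input = -22 + 10 = -12 dBFS.

-12 dBFS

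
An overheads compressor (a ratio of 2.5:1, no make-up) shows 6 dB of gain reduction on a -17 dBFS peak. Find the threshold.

Gain reduction = -17 − (-23) = 6 dB; output overshoot = GR / (R − 1) = 6 / 1.5 = 4 dB.
Threshold = output − output overshoot = -23 − 4 = -27 dBFS.

-27 dBFS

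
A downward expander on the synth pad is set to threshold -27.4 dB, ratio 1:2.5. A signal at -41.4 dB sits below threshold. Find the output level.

Undershoot = (-27.4) − (-41.4) = 14 dB.
At 1:2.5, that expands to 35 dB under threshold.
Output = -27.4 − 35 = -62.4 dB.

-62.4 dB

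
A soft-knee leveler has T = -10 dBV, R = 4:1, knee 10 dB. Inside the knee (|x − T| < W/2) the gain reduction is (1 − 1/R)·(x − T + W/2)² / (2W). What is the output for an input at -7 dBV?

x − T + W/2 = -7 − (-10) + 5 = 8.
GR = (1 − 1/4) × 8² / 20 = 0.75 × 64 / 20 = 2.4 dB.
Output = -7 − 2.4 = -9.4 dBV.

-9.4 dBV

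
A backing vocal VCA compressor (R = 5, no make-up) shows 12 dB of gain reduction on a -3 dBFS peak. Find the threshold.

-18 dBFS

Gain reduction = -3 − (-15) = 12 dB; output overshoot = GR / (R − 1) = 12 / 4 = 3 dB.
Threshold = output − output overshoot = -15 − 3 = -18 dBFS.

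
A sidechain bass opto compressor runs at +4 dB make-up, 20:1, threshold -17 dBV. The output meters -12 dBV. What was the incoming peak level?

3 dBV

Before make-up, the level was -12 − 4 = -16 dBV.
The compressed level sits -16 − (-17) = 1 dB over threshold.
Input overshoot = R × output overshoot = 20 dB → input = -17 + 20 = 3 dBV.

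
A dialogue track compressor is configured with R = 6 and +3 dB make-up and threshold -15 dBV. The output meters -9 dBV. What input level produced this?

3 dBV

Stripping the +3 dB make-up gives -12 dBV at the gain stage.
Post-compression overshoot = -12 − (-15) = 3 dB.
Before 6:1 compression the overshoot was 3 × 6 = 18 dB, so input = -15 + 18 = 3 dBV.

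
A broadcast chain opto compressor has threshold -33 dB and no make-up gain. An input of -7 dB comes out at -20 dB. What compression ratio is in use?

2:1

Input overshoot = -7 − (-33) = 26 dB; output overshoot = -20 − (-33) = 13 dB.
Ratio = 26 / 13 = 2.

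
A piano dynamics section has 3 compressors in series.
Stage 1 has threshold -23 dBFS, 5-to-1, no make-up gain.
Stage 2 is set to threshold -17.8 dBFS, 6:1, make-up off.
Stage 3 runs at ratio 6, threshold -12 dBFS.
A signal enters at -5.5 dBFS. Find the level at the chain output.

Stage 1: overshoot 17.5 dB → 17.5/5 = 3.5 dB → -19.5 dBFS.
Stage 2: below threshold (-19.5 ≤ -17.8); passes unchanged; output -19.5 dBFS.
Stage 3: -19.5 dBFS ≤ -12 dBFS, so stage 3 doesn't engage; output -19.5 dBFS.

-19.5 dBFS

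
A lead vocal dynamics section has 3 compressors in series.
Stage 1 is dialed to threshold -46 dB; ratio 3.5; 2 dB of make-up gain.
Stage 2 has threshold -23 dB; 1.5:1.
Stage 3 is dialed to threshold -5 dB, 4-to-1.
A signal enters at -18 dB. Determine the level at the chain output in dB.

Stage 1: -18 dB is 28 dB over -46 dB; at 3.5:1 that becomes 8 dB over, giving -38 dB; +2 dB make-up → -36 dB.
Stage 2: below threshold (-36 ≤ -23); passes unchanged; output -36 dB.
Stage 3: -36 dB ≤ -5 dB, so stage 3 doesn't engage; output -36 dB.

-36 dB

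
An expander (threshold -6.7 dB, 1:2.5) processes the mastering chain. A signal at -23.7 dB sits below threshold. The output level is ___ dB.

-49.2 dB

Below threshold, a 1:2.5 expander applies gain = (2.5−1)×(T − x) of attenuation.
(2.5−1) × 17 = 25.5 dB, so output = -23.7 − 25.5 = -49.2 dB.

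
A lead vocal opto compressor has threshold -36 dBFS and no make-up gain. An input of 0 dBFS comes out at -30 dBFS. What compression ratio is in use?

Input overshoot = 0 − (-36) = 36 dB; output overshoot = -30 − (-36) = 6 dB.
Ratio = 36 / 6 = 6.

6:1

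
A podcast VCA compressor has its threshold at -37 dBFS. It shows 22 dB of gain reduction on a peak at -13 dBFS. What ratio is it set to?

Input overshoot = -13 − (-37) = 24 dB.
Output overshoot = 24 − 22 = 2 dB.
Ratio = input overshoot / output overshoot = 24 / 2 = 12.

12:1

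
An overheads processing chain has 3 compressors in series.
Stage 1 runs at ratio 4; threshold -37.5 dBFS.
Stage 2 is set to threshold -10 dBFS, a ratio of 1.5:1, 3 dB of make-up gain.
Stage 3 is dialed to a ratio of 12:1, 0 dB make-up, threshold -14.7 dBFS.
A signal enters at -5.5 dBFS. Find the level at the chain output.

Stage 1: -5.5 dBFS is 32 dB over -37.5 dBFS; at 4:1 that becomes 8 dB over, giving -29.5 dBFS.
Stage 2: below threshold (-29.5 ≤ -10); passes unchanged; make-up brings it to -26.5 dBFS.
Stage 3: below threshold (-26.5 ≤ -14.7); passes unchanged; output -26.5 dBFS.

-26.5 dBFS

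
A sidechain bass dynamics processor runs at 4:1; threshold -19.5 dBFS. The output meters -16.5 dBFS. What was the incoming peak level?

That's 3 dB above the -19.5 dBFS threshold.
Input overshoot = R × output overshoot = 12 dB → input = -19.5 + 12 = -7.5 dBFS.

-7.5 dBFS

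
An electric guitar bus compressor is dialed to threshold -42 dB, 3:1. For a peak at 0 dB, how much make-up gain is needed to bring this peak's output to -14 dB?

14 dB

The peak compresses to -42 + 42/3 = -28 dB.
To reach -14 dB requires -14 − (-28) = 14 dB of make-up.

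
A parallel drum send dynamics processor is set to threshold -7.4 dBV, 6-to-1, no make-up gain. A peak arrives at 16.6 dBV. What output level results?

-3.4 dBV

16.6 dBV sits 24 dB over threshold.
The 24 dB excess becomes 4 dB after 6:1 reduction.
That puts the output at -3.4 dBV.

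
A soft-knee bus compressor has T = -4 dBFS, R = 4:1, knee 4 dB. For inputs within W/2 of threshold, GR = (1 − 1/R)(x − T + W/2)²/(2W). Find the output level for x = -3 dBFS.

x − T + W/2 = -3 − (-4) + 2 = 3.
GR = (1 − 1/4) × 3² / 8 = 0.75 × 9 / 8 = 0.84375 dB.
Output = -3 − 0.84375 = -3.84375 dBFS.

-3.84375 dBFS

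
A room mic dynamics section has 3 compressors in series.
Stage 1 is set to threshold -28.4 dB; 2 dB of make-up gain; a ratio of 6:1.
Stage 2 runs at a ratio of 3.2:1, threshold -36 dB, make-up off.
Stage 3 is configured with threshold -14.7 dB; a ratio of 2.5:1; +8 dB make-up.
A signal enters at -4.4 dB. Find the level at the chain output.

-23.75 dB

Stage 1: -4.4 dB is 24 dB over -28.4 dB; at 6:1 that becomes 4 dB over, giving -24.4 dB; +2 dB make-up → -22.4 dB.
Stage 2: overshoot 13.6 dB → 13.6/3.2 = 4.25 dB → -31.75 dB.
Stage 3: below threshold (-31.75 ≤ -14.7); passes unchanged; make-up brings it to -23.75 dB.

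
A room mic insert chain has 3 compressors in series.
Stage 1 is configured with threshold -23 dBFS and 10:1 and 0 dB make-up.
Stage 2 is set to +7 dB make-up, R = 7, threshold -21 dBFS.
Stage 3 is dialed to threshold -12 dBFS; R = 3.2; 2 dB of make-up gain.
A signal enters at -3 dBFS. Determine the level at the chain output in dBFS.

-12 dBFS

Stage 1: -3 dBFS is 20 dB over -23 dBFS; at 10:1 that becomes 2 dB over, giving -21 dBFS.
Stage 2: -21 dBFS ≤ -21 dBFS, so stage 2 doesn't engage; make-up brings it to -14 dBFS.
Stage 3: below threshold (-14 ≤ -12); passes unchanged; make-up brings it to -12 dBFS.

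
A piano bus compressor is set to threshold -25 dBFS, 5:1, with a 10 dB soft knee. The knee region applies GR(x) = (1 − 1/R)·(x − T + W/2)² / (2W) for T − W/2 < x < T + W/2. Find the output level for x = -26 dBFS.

-26.64 dBFS

x − T + W/2 = -26 − (-25) + 5 = 4.
GR = (1 − 1/5) × 4² / 20 = 0.8 × 16 / 20 = 0.64 dB.
Output = -26 − 0.64 = -26.64 dBFS.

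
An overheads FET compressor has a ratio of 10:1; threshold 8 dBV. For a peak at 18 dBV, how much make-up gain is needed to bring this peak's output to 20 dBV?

11 dB

Overshoot 10 dB → 10/10 = 1 dB after compression, so the compressed level is 8 + 1 = 9 dBV.
Make-up = target − compressed = 20 − 9 = 11 dB.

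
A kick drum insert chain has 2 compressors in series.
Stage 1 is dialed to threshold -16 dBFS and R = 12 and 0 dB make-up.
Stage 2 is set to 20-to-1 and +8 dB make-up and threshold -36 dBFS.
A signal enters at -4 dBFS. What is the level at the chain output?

-26.95 dBFS

Stage 1: -4 dBFS is 12 dB over -16 dBFS; at 12:1 that becomes 1 dB over, giving -15 dBFS.
Stage 2: 21 dB above -36 dBFS, reduced 20:1 to 1.05 dB above → -34.95 dBFS; +8 dB make-up → -26.95 dBFS.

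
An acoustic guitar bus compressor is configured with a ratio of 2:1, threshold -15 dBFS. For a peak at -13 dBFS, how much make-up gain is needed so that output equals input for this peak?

1 dB

Overshoot 2 dB → 2/2 = 1 dB after compression, so the compressed level is -15 + 1 = -14 dBFS.
Make-up = target − compressed = -13 − (-14) = 1 dB.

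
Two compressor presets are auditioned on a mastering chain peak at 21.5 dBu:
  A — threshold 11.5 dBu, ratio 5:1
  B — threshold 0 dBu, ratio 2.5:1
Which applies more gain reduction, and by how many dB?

B, by 4.9 dB

A: 10 dB over, compressed to 2 dB over, so 8 dB of GR.
B: 21.5 dB over, compressed to 8.6 dB over, so 12.9 dB of GR.
B reduces 4.9 dB more.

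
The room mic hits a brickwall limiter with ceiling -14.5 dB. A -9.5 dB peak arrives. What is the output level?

-14.5 dB

A brickwall limiter is an ∞:1 compressor: any input above the ceiling is clamped to -14.5 dB.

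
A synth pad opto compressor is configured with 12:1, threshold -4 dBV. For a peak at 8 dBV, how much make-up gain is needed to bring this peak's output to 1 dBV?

Without make-up, output = threshold + overshoot/12 = -4 + 1 = -3 dBV.
Gap to target: 4 dB.

4 dB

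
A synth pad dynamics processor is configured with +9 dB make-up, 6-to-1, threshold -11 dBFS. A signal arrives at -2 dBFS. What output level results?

-2 dBFS sits 9 dB over threshold.
At 6:1 the overshoot is divided by 6, leaving 1.5 dB above threshold.
So the level is -11 + 1.5 = -9.5 dBFS; make-up adds 9 dB, giving -0.5 dBFS.

-0.5 dBFS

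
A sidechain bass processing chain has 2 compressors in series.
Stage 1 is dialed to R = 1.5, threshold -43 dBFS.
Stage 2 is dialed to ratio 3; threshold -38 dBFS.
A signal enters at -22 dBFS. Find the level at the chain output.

Stage 1: 21 dB above -43 dBFS, reduced 1.5:1 to 14 dB above → -29 dBFS.
Stage 2: overshoot 9 dB → 9/3 = 3 dB → -35 dBFS.

-35 dBFS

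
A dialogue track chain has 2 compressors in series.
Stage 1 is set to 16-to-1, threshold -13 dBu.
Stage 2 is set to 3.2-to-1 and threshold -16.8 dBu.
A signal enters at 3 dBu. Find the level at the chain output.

-15.3 dBu

Stage 1: 16 dB above -13 dBu, reduced 16:1 to 1 dB above → -12 dBu.
Stage 2: -12 dBu is 4.8 dB over -16.8 dBu; at 3.2:1 that becomes 1.5 dB over, giving -15.3 dBu.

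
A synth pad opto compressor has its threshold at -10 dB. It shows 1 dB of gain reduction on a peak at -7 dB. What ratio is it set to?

Input overshoot = -7 − (-10) = 3 dB.
Output overshoot = 3 − 1 = 2 dB.
Ratio = input overshoot / output overshoot = 3 / 2 = 1.5.

1.5:1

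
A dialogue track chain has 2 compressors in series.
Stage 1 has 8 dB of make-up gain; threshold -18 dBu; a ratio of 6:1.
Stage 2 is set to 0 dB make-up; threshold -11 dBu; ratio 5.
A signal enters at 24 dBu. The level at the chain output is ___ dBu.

Stage 1: 24 dBu is 42 dB over -18 dBu; at 6:1 that becomes 7 dB over, giving -11 dBu; +8 dB make-up → -3 dBu.
Stage 2: -3 dBu is 8 dB over -11 dBu; at 5:1 that becomes 1.6 dB over, giving -9.4 dBu.

-9.4 dBu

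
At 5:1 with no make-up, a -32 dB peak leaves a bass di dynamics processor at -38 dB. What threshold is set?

-39.5 dB

Gain reduction = -32 − (-38) = 6 dB; output overshoot = GR / (R − 1) = 6 / 4 = 1.5 dB.
Threshold = output − output overshoot = -38 − 1.5 = -39.5 dB.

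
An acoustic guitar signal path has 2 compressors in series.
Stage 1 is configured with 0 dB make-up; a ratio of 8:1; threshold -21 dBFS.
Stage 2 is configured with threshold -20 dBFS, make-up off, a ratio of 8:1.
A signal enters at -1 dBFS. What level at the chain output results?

-19.8125 dBFS

Stage 1: -1 dBFS is 20 dB over -21 dBFS; at 8:1 that becomes 2.5 dB over, giving -18.5 dBFS.
Stage 2: -18.5 dBFS is 1.5 dB over -20 dBFS; at 8:1 that becomes 0.1875 dB over, giving -19.8125 dBFS.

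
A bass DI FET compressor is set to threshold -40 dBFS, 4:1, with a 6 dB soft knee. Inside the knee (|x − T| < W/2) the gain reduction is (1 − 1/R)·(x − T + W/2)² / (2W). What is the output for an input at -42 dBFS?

-42.0625 dBFS

x − T + W/2 = -42 − (-40) + 3 = 1.
GR = (1 − 1/4) × 1² / 12 = 0.75 × 1 / 12 = 0.0625 dB.
Output = -42 − 0.0625 = -42.0625 dBFS.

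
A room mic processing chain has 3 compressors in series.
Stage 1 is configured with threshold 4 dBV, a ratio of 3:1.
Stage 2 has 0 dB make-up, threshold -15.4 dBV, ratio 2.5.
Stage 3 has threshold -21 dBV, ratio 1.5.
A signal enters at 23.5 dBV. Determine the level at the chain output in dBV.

Stage 1: 23.5 dBV is 19.5 dB over 4 dBV; at 3:1 that becomes 6.5 dB over, giving 10.5 dBV.
Stage 2: 25.9 dB above -15.4 dBV, reduced 2.5:1 to 10.36 dB above → -5.04 dBV.
Stage 3: 15.96 dB above -21 dBV, reduced 1.5:1 to 10.64 dB above → -10.36 dBV.

-10.36 dBV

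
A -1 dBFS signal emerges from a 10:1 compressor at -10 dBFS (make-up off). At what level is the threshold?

-11 dBFS

Let T be the threshold. Output overshoot = (input overshoot)/R, so -10 − T = (-1 − T)/10.
10·(-10 − T) = -1 − T → 9·T = -100 − (-1) = -99.
T = -99/9 = -11 dBFS.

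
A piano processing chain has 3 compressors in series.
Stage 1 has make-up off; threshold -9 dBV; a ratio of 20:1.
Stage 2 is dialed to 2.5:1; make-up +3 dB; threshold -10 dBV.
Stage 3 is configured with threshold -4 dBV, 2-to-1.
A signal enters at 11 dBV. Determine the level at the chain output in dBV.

-6.2 dBV

Stage 1: 11 dBV is 20 dB over -9 dBV; at 20:1 that becomes 1 dB over, giving -8 dBV.
Stage 2: overshoot 2 dB → 2/2.5 = 0.8 dB → -9.2 dBV; +3 dB make-up → -6.2 dBV.
Stage 3: -6.2 dBV is at or below the -4 dBV threshold — no compression; output -6.2 dBV.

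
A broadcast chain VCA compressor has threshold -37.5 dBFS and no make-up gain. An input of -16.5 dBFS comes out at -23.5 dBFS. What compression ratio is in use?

Input overshoot = -16.5 − (-37.5) = 21 dB; output overshoot = -23.5 − (-37.5) = 14 dB.
Ratio = 21 / 14 = 1.5.

1.5:1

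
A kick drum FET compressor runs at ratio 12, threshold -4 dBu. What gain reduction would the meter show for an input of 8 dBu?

11 dB

Overshoot = 8 − (-4) = 12 dB.
At 12:1, output sits 12/12 = 1 dB above threshold.
GR = overshoot in − overshoot out = 12 − 1 = 11 dB.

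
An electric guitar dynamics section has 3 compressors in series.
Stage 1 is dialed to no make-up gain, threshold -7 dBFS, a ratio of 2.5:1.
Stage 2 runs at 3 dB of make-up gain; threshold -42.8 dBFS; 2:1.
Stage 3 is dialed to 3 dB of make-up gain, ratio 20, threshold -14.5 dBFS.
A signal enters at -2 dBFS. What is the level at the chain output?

-17.9 dBFS

Stage 1: 5 dB above -7 dBFS, reduced 2.5:1 to 2 dB above → -5 dBFS.
Stage 2: -5 dBFS is 37.8 dB over -42.8 dBFS; at 2:1 that becomes 18.9 dB over, giving -23.9 dBFS; +3 dB make-up → -20.9 dBFS.
Stage 3: -20.9 dBFS ≤ -14.5 dBFS, so stage 3 doesn't engage; make-up brings it to -17.9 dBFS.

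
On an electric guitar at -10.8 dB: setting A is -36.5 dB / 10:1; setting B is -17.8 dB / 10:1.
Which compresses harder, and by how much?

A, by 16.83 dB

A: GR = 25.7 − 25.7/10 = 23.13 dB.
B: GR = 7 − 7/10 = 6.3 dB.
A applies 16.83 dB more gain reduction.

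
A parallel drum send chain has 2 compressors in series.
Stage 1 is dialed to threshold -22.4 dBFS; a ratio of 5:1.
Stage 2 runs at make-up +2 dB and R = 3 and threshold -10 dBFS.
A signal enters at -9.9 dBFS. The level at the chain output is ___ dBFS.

-17.9 dBFS

Stage 1: overshoot 12.5 dB → 12.5/5 = 2.5 dB → -19.9 dBFS.
Stage 2: -19.9 dBFS is at or below the -10 dBFS threshold — no compression; make-up brings it to -17.9 dBFS.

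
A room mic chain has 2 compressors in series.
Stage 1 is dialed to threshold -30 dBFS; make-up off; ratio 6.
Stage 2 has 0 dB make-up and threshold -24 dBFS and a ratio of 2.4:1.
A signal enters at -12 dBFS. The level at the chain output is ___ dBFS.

Stage 1: overshoot 18 dB → 18/6 = 3 dB → -27 dBFS.
Stage 2: -27 dBFS ≤ -24 dBFS, so stage 2 doesn't engage; output -27 dBFS.

-27 dBFS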